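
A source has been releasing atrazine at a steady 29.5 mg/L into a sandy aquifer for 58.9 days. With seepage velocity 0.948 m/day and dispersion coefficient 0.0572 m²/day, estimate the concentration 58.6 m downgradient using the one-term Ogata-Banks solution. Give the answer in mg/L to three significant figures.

4.24 mg/L

For a continuous step input, C/C₀ ≈ ½·erfc((x−vt)/(2√(Dt))).
vt = 0.948 × 58.9 = 55.8372 m and 2√(Dt) = 2√(0.0572 × 58.9) = 3.671 m.
Argument (x−vt)/(2√(Dt)) = (58.6 − 55.8372)/3.671 = 0.7526; ½·erfc(0.7526) = 0.1436.
C = 29.5 × 0.1436 = 4.24 mg/L.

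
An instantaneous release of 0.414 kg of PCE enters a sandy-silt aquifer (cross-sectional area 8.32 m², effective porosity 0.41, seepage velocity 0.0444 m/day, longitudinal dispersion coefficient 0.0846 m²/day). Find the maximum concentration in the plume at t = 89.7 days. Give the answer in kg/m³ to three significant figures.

0.0124 kg/m³

The peak of an instantaneous 1D plume sits at x = vt; there the Gaussian factor is 1 and C_max = M/(n_e·A·√(4πDt)), where n_e·A is the pore area the mass is dissolved in.
√(4πDt) = √(4π × 0.0846 × 89.7) = 9.765 m, so C_max = 0.414/(0.41 × 8.32 × 9.765) = 0.0124 kg/m³.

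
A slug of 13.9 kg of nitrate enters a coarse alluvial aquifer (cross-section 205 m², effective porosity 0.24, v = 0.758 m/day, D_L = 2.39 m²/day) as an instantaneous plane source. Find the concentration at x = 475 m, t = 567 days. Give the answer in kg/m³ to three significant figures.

0.00148 kg/m³

For an instantaneous plane source, C(x,t) = M/(n_e·A·√(4πDt)) · exp(−(x−vt)²/(4Dt)), with n_e·A the pore (flow) area.
Plume center vt = 0.758 × 567 = 429.786 m, so the well at 475 m is 45.214 m downgradient of the peak.
√(4πDt) = 130.5 m, giving peak height M/(n_e·A·√(4πDt)) = 13.9/(0.24 × 205 × 130.5) = 0.002165 kg/m³.
(x−vt)²/(4Dt) = (45.214)²/(4 × 2.39 × 567) = 0.3771; exp(−0.3771) = 0.6858.
C = 0.002165 × 0.6858 = 0.00148 kg/m³.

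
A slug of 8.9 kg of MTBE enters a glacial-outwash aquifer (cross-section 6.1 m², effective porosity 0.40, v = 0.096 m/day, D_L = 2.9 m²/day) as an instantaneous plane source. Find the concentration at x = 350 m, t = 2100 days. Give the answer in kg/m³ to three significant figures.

For an instantaneous plane source, C(x,t) = M/(n_e·A·√(4πDt)) · exp(−(x−vt)²/(4Dt)), with n_e·A the pore (flow) area.
Plume center vt = 0.096 × 2100 = 201.6 m, so the well at 350 m is 148.4 m downgradient of the peak.
√(4πDt) = 276.6 m, giving peak height M/(n_e·A·√(4πDt)) = 8.9/(0.40 × 6.1 × 276.6) = 0.01319 kg/m³.
(x−vt)²/(4Dt) = (148.4)²/(4 × 2.9 × 2100) = 0.9040; exp(−0.9040) = 0.4049.
C = 0.01319 × 0.4049 = 0.00534 kg/m³.

0.00534 kg/m³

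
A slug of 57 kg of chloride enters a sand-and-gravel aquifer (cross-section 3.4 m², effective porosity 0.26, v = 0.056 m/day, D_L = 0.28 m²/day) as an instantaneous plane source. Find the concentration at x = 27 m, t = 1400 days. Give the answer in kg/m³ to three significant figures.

0.170 kg/m³

For an instantaneous plane source, C(x,t) = M/(n_e·A·√(4πDt)) · exp(−(x−vt)²/(4Dt)), with n_e·A the pore (flow) area.
Plume center vt = 0.056 × 1400 = 78.4 m, so the well at 27 m is 51.4 m upgradient of the peak.
√(4πDt) = 70.19 m, giving peak height M/(n_e·A·√(4πDt)) = 57/(0.26 × 3.4 × 70.19) = 0.9186 kg/m³.
(x−vt)²/(4Dt) = (-51.4)²/(4 × 0.28 × 1400) = 1.685; exp(−1.685) = 0.1854.
C = 0.9186 × 0.1854 = 0.170 kg/m³.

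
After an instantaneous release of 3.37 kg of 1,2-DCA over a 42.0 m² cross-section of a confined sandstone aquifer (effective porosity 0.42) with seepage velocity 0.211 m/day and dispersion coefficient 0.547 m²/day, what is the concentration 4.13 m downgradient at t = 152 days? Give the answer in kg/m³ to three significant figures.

0.000565 kg/m³

For an instantaneous plane source, C(x,t) = M/(n_e·A·√(4πDt)) · exp(−(x−vt)²/(4Dt)), with n_e·A the pore (flow) area.
Plume center vt = 0.211 × 152 = 32.072 m, so the well at 4.13 m is 27.942 m upgradient of the peak.
√(4πDt) = 32.32 m, giving peak height M/(n_e·A·√(4πDt)) = 3.37/(0.42 × 42.0 × 32.32) = 0.005911 kg/m³.
(x−vt)²/(4Dt) = (-27.942)²/(4 × 0.547 × 152) = 2.348; exp(−2.348) = 0.09556.
C = 0.005911 × 0.09556 = 0.000565 kg/m³.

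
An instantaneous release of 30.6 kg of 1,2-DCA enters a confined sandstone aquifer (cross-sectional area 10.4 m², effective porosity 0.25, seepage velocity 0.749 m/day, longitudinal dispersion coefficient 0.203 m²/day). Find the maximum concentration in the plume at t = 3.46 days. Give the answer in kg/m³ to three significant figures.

3.96 kg/m³

The peak of an instantaneous 1D plume sits at x = vt; there the Gaussian factor is 1 and C_max = M/(n_e·A·√(4πDt)), where n_e·A is the pore area the mass is dissolved in.
√(4πDt) = √(4π × 0.203 × 3.46) = 2.971 m, so C_max = 30.6/(0.25 × 10.4 × 2.971) = 3.96 kg/m³.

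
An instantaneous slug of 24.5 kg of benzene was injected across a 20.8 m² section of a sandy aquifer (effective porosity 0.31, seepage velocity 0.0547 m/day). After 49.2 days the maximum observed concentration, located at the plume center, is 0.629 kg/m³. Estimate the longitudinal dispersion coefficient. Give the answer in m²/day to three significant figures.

At the plume center C_max = M/(n_e·A·√(4πDt)), so D = M²/(4πt·(n_e·A·C_max)²).
n_e·A·C_max = 0.31 × 20.8 × 0.629 = 4.056 kg/m.
D = 24.5²/(4π × 49.2 × 4.056²) = 0.0590 m²/day.

0.0590 m²/day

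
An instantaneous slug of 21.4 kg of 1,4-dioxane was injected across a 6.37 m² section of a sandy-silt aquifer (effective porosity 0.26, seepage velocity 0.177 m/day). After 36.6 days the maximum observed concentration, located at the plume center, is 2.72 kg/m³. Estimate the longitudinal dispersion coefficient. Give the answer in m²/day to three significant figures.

0.0491 m²/day

At the plume center C_max = M/(n_e·A·√(4πDt)), so D = M²/(4πt·(n_e·A·C_max)²).
n_e·A·C_max = 0.26 × 6.37 × 2.72 = 4.505 kg/m.
D = 21.4²/(4π × 36.6 × 4.505²) = 0.0491 m²/day.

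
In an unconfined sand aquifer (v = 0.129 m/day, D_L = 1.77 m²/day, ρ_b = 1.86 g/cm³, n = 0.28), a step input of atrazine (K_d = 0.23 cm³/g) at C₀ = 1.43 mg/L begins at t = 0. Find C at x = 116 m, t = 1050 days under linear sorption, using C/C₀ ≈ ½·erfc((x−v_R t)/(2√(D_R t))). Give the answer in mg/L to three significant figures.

0.0741 mg/L

Retardation factor R = 1 + ρ_b·K_d/n = 1 + 1.86 × 0.23/0.28 = 2.528.
Sorption retards both mechanisms: v_R = v/R = 0.05103 m/day, D_R = D/R = 0.7002 m²/day.
v_R·t = 0.05103 × 1050 = 53.5815 m; 2√(D_R t) = 54.23 m; argument = (116 − 53.5815)/54.23 = 1.151.
C = C₀ × ½·erfc(1.151) = 1.43 × 0.05179 = 0.0741 mg/L.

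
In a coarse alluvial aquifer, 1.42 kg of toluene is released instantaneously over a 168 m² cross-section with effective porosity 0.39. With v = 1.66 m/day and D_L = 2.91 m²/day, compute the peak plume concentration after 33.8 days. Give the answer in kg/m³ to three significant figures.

0.000616 kg/m³

The peak of an instantaneous 1D plume sits at x = vt; there the Gaussian factor is 1 and C_max = M/(n_e·A·√(4πDt)), where n_e·A is the pore area the mass is dissolved in.
√(4πDt) = √(4π × 2.91 × 33.8) = 35.16 m, so C_max = 1.42/(0.39 × 168 × 35.16) = 0.000616 kg/m³.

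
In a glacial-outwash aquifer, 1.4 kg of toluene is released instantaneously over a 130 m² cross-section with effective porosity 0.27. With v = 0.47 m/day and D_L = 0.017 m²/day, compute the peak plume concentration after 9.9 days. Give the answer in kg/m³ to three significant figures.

The peak of an instantaneous 1D plume sits at x = vt; there the Gaussian factor is 1 and C_max = M/(n_e·A·√(4πDt)), where n_e·A is the pore area the mass is dissolved in.
√(4πDt) = √(4π × 0.017 × 9.9) = 1.454 m, so C_max = 1.4/(0.27 × 130 × 1.454) = 0.0274 kg/m³.

0.0274 kg/m³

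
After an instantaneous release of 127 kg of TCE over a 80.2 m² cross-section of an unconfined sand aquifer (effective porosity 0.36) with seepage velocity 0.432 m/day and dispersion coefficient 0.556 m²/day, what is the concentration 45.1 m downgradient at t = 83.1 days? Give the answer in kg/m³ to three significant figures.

For an instantaneous plane source, C(x,t) = M/(n_e·A·√(4πDt)) · exp(−(x−vt)²/(4Dt)), with n_e·A the pore (flow) area.
Plume center vt = 0.432 × 83.1 = 35.8992 m, so the well at 45.1 m is 9.2008 m downgradient of the peak.
√(4πDt) = 24.10 m, giving peak height M/(n_e·A·√(4πDt)) = 127/(0.36 × 80.2 × 24.10) = 0.1825 kg/m³.
(x−vt)²/(4Dt) = (9.2008)²/(4 × 0.556 × 83.1) = 0.4581; exp(−0.4581) = 0.6325.
C = 0.1825 × 0.6325 = 0.115 kg/m³.

0.115 kg/m³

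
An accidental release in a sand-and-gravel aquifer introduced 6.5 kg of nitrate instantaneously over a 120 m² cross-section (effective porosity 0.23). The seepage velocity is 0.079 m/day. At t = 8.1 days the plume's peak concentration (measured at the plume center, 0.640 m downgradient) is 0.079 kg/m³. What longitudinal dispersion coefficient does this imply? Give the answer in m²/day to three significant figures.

At the plume center C_max = M/(n_e·A·√(4πDt)), so D = M²/(4πt·(n_e·A·C_max)²).
n_e·A·C_max = 0.23 × 120 × 0.079 = 2.180 kg/m.
D = 6.5²/(4π × 8.1 × 2.180²) = 0.0873 m²/day.

0.0873 m²/day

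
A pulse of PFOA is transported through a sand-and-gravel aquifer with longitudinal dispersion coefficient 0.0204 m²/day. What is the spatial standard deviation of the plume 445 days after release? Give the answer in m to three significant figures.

4.26 m

Dispersive spreading gives a Gaussian with σ² = 2Dt; advection only shifts the center.
σ = √(2 × 0.0204 × 445) = 4.26 m.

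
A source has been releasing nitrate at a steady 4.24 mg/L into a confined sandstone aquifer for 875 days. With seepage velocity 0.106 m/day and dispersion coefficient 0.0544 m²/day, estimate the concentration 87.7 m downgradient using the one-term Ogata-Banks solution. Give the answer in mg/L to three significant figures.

For a continuous step input, C/C₀ ≈ ½·erfc((x−vt)/(2√(Dt))).
vt = 0.106 × 875 = 92.75 m and 2√(Dt) = 2√(0.0544 × 875) = 13.80 m.
Argument (x−vt)/(2√(Dt)) = (87.7 − 92.75)/13.80 = -0.3659; ½·erfc(-0.3659) = 0.6976.
C = 4.24 × 0.6976 = 2.96 mg/L.

2.96 mg/L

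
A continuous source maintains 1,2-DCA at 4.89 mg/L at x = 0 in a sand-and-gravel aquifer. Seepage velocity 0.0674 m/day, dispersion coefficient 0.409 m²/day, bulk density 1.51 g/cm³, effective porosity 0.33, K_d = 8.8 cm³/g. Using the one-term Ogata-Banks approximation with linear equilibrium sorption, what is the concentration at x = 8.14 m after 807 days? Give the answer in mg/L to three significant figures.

Retardation factor R = 1 + ρ_b·K_d/n = 1 + 1.51 × 8.8/0.33 = 41.27.
Sorption retards both mechanisms: v_R = v/R = 0.001633 m/day, D_R = D/R = 0.009910 m²/day.
v_R·t = 0.001633 × 807 = 1.317831 m; 2√(D_R t) = 5.656 m; argument = (8.14 − 1.317831)/5.656 = 1.206.
C = C₀ × ½·erfc(1.206) = 4.89 × 0.04405 = 0.215 mg/L.

0.215 mg/L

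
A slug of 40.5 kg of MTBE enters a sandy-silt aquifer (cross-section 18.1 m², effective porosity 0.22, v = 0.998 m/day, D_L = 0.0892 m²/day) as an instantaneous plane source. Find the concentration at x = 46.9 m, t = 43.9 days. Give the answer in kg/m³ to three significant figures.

0.789 kg/m³

For an instantaneous plane source, C(x,t) = M/(n_e·A·√(4πDt)) · exp(−(x−vt)²/(4Dt)), with n_e·A the pore (flow) area.
Plume center vt = 0.998 × 43.9 = 43.8122 m, so the well at 46.9 m is 3.0878 m downgradient of the peak.
√(4πDt) = 7.015 m, giving peak height M/(n_e·A·√(4πDt)) = 40.5/(0.22 × 18.1 × 7.015) = 1.450 kg/m³.
(x−vt)²/(4Dt) = (3.0878)²/(4 × 0.0892 × 43.9) = 0.6087; exp(−0.6087) = 0.5441.
C = 1.450 × 0.5441 = 0.789 kg/m³.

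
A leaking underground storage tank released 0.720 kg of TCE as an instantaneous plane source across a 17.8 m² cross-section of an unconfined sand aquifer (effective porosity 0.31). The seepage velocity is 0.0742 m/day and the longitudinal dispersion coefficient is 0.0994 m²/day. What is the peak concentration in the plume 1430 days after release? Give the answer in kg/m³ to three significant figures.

The peak of an instantaneous 1D plume sits at x = vt; there the Gaussian factor is 1 and C_max = M/(n_e·A·√(4πDt)), where n_e·A is the pore area the mass is dissolved in.
√(4πDt) = √(4π × 0.0994 × 1430) = 42.26 m, so C_max = 0.720/(0.31 × 17.8 × 42.26) = 0.00309 kg/m³.

0.00309 kg/m³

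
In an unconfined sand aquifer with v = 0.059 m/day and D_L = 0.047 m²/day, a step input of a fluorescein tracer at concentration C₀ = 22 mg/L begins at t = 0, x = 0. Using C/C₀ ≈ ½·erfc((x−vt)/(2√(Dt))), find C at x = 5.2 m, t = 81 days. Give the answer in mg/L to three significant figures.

9.67 mg/L

For a continuous step input, C/C₀ ≈ ½·erfc((x−vt)/(2√(Dt))).
vt = 0.059 × 81 = 4.779 m and 2√(Dt) = 2√(0.047 × 81) = 3.902 m.
Argument (x−vt)/(2√(Dt)) = (5.2 − 4.779)/3.902 = 0.1079; ½·erfc(0.1079) = 0.4394.
C = 22 × 0.4394 = 9.67 mg/L.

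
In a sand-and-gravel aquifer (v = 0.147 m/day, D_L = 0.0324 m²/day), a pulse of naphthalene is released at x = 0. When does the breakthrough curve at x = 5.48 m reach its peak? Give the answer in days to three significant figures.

For the 1D instantaneous-source solution, setting ∂C/∂t = 0 at fixed x gives v²t² + 2Dt − x² = 0, so t = (√(D² + v²x²) − D)/v².
√(D² + v²x²) = √(0.0324² + 0.147² × 5.48²) = 0.8062; v² = 0.021609.
t = (0.8062 − 0.0324)/0.021609 = 35.8 days (vs. the pure-advection estimate x/v = 37.3 d).

35.8 days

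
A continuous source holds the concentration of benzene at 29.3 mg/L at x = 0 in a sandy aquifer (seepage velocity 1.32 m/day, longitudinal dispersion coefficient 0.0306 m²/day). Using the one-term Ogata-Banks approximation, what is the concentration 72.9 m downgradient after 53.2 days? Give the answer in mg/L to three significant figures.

For a continuous step input, C/C₀ ≈ ½·erfc((x−vt)/(2√(Dt))).
vt = 1.32 × 53.2 = 70.224 m and 2√(Dt) = 2√(0.0306 × 53.2) = 2.552 m.
Argument (x−vt)/(2√(Dt)) = (72.9 − 70.224)/2.552 = 1.049; ½·erfc(1.049) = 0.06897.
C = 29.3 × 0.06897 = 2.02 mg/L.

2.02 mg/L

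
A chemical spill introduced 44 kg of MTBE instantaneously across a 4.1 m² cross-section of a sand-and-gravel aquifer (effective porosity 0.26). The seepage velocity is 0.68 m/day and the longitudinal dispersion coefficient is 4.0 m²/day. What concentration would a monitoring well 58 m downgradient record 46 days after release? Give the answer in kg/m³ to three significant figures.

For an instantaneous plane source, C(x,t) = M/(n_e·A·√(4πDt)) · exp(−(x−vt)²/(4Dt)), with n_e·A the pore (flow) area.
Plume center vt = 0.68 × 46 = 31.28 m, so the well at 58 m is 26.72 m downgradient of the peak.
√(4πDt) = 48.09 m, giving peak height M/(n_e·A·√(4πDt)) = 44/(0.26 × 4.1 × 48.09) = 0.8583 kg/m³.
(x−vt)²/(4Dt) = (26.72)²/(4 × 4.0 × 46) = 0.9701; exp(−0.9701) = 0.3790.
C = 0.8583 × 0.3790 = 0.325 kg/m³.

0.325 kg/m³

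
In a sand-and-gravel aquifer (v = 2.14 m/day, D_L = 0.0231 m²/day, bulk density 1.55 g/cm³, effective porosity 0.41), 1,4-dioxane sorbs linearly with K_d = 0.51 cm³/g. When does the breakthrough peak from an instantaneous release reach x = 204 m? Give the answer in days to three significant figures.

Retardation factor R = 1 + ρ_b·K_d/n = 1 + 1.55 × 0.51/0.41 = 2.928.
Sorption retards both mechanisms: v_R = v/R = 0.7309 m/day, D_R = D/R = 0.007889 m²/day.
Peak time from v_R²t² + 2D_R t − x² = 0: t = (√(D_R² + v_R²x²) − D_R)/v_R².
√(D_R² + v_R²x²) = √(0.007889² + 0.7309² × 204²) = 149.1; v_R² = 0.5342.
t = (149.1 − 0.007889)/0.5342 = 279 days.

279 days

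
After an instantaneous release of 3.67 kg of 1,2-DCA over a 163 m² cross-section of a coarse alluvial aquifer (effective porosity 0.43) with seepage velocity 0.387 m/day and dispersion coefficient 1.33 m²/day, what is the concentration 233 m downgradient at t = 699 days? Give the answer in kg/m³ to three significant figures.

For an instantaneous plane source, C(x,t) = M/(n_e·A·√(4πDt)) · exp(−(x−vt)²/(4Dt)), with n_e·A the pore (flow) area.
Plume center vt = 0.387 × 699 = 270.513 m, so the well at 233 m is 37.513 m upgradient of the peak.
√(4πDt) = 108.1 m, giving peak height M/(n_e·A·√(4πDt)) = 3.67/(0.43 × 163 × 108.1) = 0.0004844 kg/m³.
(x−vt)²/(4Dt) = (-37.513)²/(4 × 1.33 × 699) = 0.3784; exp(−0.3784) = 0.6850.
C = 0.0004844 × 0.6850 = 0.000332 kg/m³.

0.000332 kg/m³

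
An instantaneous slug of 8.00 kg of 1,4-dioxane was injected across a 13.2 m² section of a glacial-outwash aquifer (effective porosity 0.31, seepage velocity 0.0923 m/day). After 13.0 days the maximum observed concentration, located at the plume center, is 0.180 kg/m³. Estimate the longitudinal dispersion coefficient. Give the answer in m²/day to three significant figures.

At the plume center C_max = M/(n_e·A·√(4πDt)), so D = M²/(4πt·(n_e·A·C_max)²).
n_e·A·C_max = 0.31 × 13.2 × 0.180 = 0.7366 kg/m.
D = 8.00²/(4π × 13.0 × 0.7366²) = 0.722 m²/day.

0.722 m²/day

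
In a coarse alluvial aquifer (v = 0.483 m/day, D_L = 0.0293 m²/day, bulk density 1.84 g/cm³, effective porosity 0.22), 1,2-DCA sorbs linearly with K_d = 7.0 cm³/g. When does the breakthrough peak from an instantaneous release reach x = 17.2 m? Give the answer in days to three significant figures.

Retardation factor R = 1 + ρ_b·K_d/n = 1 + 1.84 × 7.0/0.22 = 59.55.
Sorption retards both mechanisms: v_R = v/R = 0.008111 m/day, D_R = D/R = 0.0004920 m²/day.
Peak time from v_R²t² + 2D_R t − x² = 0: t = (√(D_R² + v_R²x²) − D_R)/v_R².
√(D_R² + v_R²x²) = √(0.0004920² + 0.008111² × 17.2²) = 0.1395; v_R² = 6.579e-05.
t = (0.1395 − 0.0004920)/6.579e-05 = 2110 days.

2110 days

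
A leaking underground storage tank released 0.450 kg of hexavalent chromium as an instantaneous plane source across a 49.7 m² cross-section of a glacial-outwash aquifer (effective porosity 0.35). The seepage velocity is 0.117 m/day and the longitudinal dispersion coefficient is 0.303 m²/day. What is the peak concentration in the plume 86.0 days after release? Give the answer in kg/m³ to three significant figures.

The peak of an instantaneous 1D plume sits at x = vt; there the Gaussian factor is 1 and C_max = M/(n_e·A·√(4πDt)), where n_e·A is the pore area the mass is dissolved in.
√(4πDt) = √(4π × 0.303 × 86.0) = 18.10 m, so C_max = 0.450/(0.35 × 49.7 × 18.10) = 0.00143 kg/m³.

0.00143 kg/m³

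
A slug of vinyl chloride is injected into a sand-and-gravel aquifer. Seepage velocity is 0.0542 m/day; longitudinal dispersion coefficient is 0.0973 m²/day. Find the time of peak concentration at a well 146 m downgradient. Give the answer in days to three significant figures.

For the 1D instantaneous-source solution, setting ∂C/∂t = 0 at fixed x gives v²t² + 2Dt − x² = 0, so t = (√(D² + v²x²) − D)/v².
√(D² + v²x²) = √(0.0973² + 0.0542² × 146²) = 7.914; v² = 0.00293764.
t = (7.914 − 0.0973)/0.00293764 = 2660 days (vs. the pure-advection estimate x/v = 2690 d).

2660 days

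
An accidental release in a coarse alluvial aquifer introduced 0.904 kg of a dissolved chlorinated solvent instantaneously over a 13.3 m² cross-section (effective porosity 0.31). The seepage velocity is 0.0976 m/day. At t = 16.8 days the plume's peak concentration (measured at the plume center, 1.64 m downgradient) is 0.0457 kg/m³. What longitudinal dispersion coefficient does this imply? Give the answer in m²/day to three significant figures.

0.109 m²/day

At the plume center C_max = M/(n_e·A·√(4πDt)), so D = M²/(4πt·(n_e·A·C_max)²).
n_e·A·C_max = 0.31 × 13.3 × 0.0457 = 0.1884 kg/m.
D = 0.904²/(4π × 16.8 × 0.1884²) = 0.109 m²/day.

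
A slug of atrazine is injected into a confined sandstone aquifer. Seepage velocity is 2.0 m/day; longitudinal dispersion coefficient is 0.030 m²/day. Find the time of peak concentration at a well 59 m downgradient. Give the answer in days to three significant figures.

For the 1D instantaneous-source solution, setting ∂C/∂t = 0 at fixed x gives v²t² + 2Dt − x² = 0, so t = (√(D² + v²x²) − D)/v².
√(D² + v²x²) = √(0.030² + 2.0² × 59²) = 118.0; v² = 4.
t = (118.0 − 0.030)/4 = 29.5 days (vs. the pure-advection estimate x/v = 29.5 d).

29.5 days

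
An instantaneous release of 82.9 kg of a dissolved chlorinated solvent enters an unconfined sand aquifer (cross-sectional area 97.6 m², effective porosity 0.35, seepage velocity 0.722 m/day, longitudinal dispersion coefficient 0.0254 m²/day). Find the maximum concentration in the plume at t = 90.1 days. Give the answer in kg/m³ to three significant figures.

0.453 kg/m³

The peak of an instantaneous 1D plume sits at x = vt; there the Gaussian factor is 1 and C_max = M/(n_e·A·√(4πDt)), where n_e·A is the pore area the mass is dissolved in.
√(4πDt) = √(4π × 0.0254 × 90.1) = 5.363 m, so C_max = 82.9/(0.35 × 97.6 × 5.363) = 0.453 kg/m³.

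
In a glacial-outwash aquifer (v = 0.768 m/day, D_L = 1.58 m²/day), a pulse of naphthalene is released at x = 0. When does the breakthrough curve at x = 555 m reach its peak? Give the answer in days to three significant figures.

720 days

For the 1D instantaneous-source solution, setting ∂C/∂t = 0 at fixed x gives v²t² + 2Dt − x² = 0, so t = (√(D² + v²x²) − D)/v².
√(D² + v²x²) = √(1.58² + 0.768² × 555²) = 426.2; v² = 0.589824.
t = (426.2 − 1.58)/0.589824 = 720 days (vs. the pure-advection estimate x/v = 723 d).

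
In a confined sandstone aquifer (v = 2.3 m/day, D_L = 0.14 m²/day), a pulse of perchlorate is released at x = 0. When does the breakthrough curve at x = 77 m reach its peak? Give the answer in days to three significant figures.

For the 1D instantaneous-source solution, setting ∂C/∂t = 0 at fixed x gives v²t² + 2Dt − x² = 0, so t = (√(D² + v²x²) − D)/v².
√(D² + v²x²) = √(0.14² + 2.3² × 77²) = 177.1; v² = 5.29.
t = (177.1 − 0.14)/5.29 = 33.5 days (vs. the pure-advection estimate x/v = 33.5 d).

33.5 days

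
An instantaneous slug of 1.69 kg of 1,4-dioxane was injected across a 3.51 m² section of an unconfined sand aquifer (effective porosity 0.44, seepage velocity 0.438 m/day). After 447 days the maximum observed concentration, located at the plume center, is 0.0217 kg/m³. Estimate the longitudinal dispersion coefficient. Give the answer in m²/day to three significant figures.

At the plume center C_max = M/(n_e·A·√(4πDt)), so D = M²/(4πt·(n_e·A·C_max)²).
n_e·A·C_max = 0.44 × 3.51 × 0.0217 = 0.03351 kg/m.
D = 1.69²/(4π × 447 × 0.03351²) = 0.453 m²/day.

0.453 m²/day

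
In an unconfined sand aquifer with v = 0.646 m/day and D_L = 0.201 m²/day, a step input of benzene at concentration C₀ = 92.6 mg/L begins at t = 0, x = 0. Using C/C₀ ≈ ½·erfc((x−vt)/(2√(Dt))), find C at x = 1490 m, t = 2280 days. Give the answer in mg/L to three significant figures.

26.5 mg/L

For a continuous step input, C/C₀ ≈ ½·erfc((x−vt)/(2√(Dt))).
vt = 0.646 × 2280 = 1472.88 m and 2√(Dt) = 2√(0.201 × 2280) = 42.81 m.
Argument (x−vt)/(2√(Dt)) = (1490 − 1472.88)/42.81 = 0.3999; ½·erfc(0.3999) = 0.2859.
C = 92.6 × 0.2859 = 26.5 mg/L.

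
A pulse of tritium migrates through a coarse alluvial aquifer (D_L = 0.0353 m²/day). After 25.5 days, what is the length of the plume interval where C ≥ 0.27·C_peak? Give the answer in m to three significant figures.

4.34 m

The plume is Gaussian with σ = √(2Dt) = √(2 × 0.0353 × 25.5) = 1.342 m.
C/C_peak = exp(−Δx²/(2σ²)) = 0.27 ⇒ Δx = σ·√(−2 ln 0.27) = 1.342 × 1.618 = 2.171 m.
Width = 2Δx = 4.34 m.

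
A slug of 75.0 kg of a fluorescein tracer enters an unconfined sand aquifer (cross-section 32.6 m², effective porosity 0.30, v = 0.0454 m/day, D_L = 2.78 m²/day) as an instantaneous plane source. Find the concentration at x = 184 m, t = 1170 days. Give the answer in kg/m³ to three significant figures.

For an instantaneous plane source, C(x,t) = M/(n_e·A·√(4πDt)) · exp(−(x−vt)²/(4Dt)), with n_e·A the pore (flow) area.
Plume center vt = 0.0454 × 1170 = 53.118 m, so the well at 184 m is 130.882 m downgradient of the peak.
√(4πDt) = 202.2 m, giving peak height M/(n_e·A·√(4πDt)) = 75.0/(0.30 × 32.6 × 202.2) = 0.03793 kg/m³.
(x−vt)²/(4Dt) = (130.882)²/(4 × 2.78 × 1170) = 1.317; exp(−1.317) = 0.2679.
C = 0.03793 × 0.2679 = 0.0102 kg/m³.

0.0102 kg/m³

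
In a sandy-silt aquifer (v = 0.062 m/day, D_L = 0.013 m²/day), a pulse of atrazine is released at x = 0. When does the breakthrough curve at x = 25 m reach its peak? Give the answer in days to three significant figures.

400 days

For the 1D instantaneous-source solution, setting ∂C/∂t = 0 at fixed x gives v²t² + 2Dt − x² = 0, so t = (√(D² + v²x²) − D)/v².
√(D² + v²x²) = √(0.013² + 0.062² × 25²) = 1.550; v² = 0.003844.
t = (1.550 − 0.013)/0.003844 = 400 days (vs. the pure-advection estimate x/v = 403 d).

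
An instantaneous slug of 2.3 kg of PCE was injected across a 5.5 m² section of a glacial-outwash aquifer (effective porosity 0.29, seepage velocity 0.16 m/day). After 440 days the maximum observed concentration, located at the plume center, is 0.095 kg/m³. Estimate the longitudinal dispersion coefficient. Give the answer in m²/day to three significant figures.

At the plume center C_max = M/(n_e·A·√(4πDt)), so D = M²/(4πt·(n_e·A·C_max)²).
n_e·A·C_max = 0.29 × 5.5 × 0.095 = 0.1515 kg/m.
D = 2.3²/(4π × 440 × 0.1515²) = 0.0417 m²/day.

0.0417 m²/day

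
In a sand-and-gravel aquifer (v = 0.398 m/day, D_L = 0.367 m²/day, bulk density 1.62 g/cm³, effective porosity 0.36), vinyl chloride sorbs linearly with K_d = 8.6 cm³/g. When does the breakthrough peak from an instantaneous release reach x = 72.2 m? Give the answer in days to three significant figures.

7110 days

Retardation factor R = 1 + ρ_b·K_d/n = 1 + 1.62 × 8.6/0.36 = 39.70.
Sorption retards both mechanisms: v_R = v/R = 0.01003 m/day, D_R = D/R = 0.009244 m²/day.
Peak time from v_R²t² + 2D_R t − x² = 0: t = (√(D_R² + v_R²x²) − D_R)/v_R².
√(D_R² + v_R²x²) = √(0.009244² + 0.01003² × 72.2²) = 0.7242; v_R² = 0.0001006.
t = (0.7242 − 0.009244)/0.0001006 = 7110 days.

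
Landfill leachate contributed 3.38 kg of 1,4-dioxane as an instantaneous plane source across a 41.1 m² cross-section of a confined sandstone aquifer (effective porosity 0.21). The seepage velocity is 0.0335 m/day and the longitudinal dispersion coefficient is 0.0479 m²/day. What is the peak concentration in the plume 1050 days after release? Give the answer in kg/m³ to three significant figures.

0.0156 kg/m³

The peak of an instantaneous 1D plume sits at x = vt; there the Gaussian factor is 1 and C_max = M/(n_e·A·√(4πDt)), where n_e·A is the pore area the mass is dissolved in.
√(4πDt) = √(4π × 0.0479 × 1050) = 25.14 m, so C_max = 3.38/(0.21 × 41.1 × 25.14) = 0.0156 kg/m³.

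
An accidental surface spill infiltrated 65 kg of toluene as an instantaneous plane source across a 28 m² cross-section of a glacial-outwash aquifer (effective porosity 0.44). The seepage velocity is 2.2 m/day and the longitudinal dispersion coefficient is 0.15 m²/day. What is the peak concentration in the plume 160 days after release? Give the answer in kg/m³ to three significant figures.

The peak of an instantaneous 1D plume sits at x = vt; there the Gaussian factor is 1 and C_max = M/(n_e·A·√(4πDt)), where n_e·A is the pore area the mass is dissolved in.
√(4πDt) = √(4π × 0.15 × 160) = 17.37 m, so C_max = 65/(0.44 × 28 × 17.37) = 0.304 kg/m³.

0.304 kg/m³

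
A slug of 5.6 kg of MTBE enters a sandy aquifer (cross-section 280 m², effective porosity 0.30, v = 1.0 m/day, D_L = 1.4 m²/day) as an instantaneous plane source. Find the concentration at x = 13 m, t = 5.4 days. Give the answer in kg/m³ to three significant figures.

For an instantaneous plane source, C(x,t) = M/(n_e·A·√(4πDt)) · exp(−(x−vt)²/(4Dt)), with n_e·A the pore (flow) area.
Plume center vt = 1.0 × 5.4 = 5.4 m, so the well at 13 m is 7.6 m downgradient of the peak.
√(4πDt) = 9.747 m, giving peak height M/(n_e·A·√(4πDt)) = 5.6/(0.30 × 280 × 9.747) = 0.006840 kg/m³.
(x−vt)²/(4Dt) = (7.6)²/(4 × 1.4 × 5.4) = 1.910; exp(−1.910) = 0.1481.
C = 0.006840 × 0.1481 = 0.00101 kg/m³.

0.00101 kg/m³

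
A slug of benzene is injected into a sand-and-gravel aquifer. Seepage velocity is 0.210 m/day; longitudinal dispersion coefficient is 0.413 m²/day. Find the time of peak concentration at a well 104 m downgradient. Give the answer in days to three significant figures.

486 days

For the 1D instantaneous-source solution, setting ∂C/∂t = 0 at fixed x gives v²t² + 2Dt − x² = 0, so t = (√(D² + v²x²) − D)/v².
√(D² + v²x²) = √(0.413² + 0.210² × 104²) = 21.84; v² = 0.0441.
t = (21.84 − 0.413)/0.0441 = 486 days (vs. the pure-advection estimate x/v = 495 d).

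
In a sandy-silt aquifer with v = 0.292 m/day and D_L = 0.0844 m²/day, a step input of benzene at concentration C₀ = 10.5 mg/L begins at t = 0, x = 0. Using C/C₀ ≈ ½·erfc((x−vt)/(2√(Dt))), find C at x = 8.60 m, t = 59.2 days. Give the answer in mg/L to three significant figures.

For a continuous step input, C/C₀ ≈ ½·erfc((x−vt)/(2√(Dt))).
vt = 0.292 × 59.2 = 17.2864 m and 2√(Dt) = 2√(0.0844 × 59.2) = 4.471 m.
Argument (x−vt)/(2√(Dt)) = (8.60 − 17.2864)/4.471 = -1.943; ½·erfc(-1.943) = 0.9970.
C = 10.5 × 0.9970 = 10.5 mg/L.

10.5 mg/L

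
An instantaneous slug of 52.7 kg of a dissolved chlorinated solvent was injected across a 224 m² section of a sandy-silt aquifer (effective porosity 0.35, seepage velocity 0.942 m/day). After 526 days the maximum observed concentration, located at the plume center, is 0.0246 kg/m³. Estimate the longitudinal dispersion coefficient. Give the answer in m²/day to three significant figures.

0.113 m²/day

At the plume center C_max = M/(n_e·A·√(4πDt)), so D = M²/(4πt·(n_e·A·C_max)²).
n_e·A·C_max = 0.35 × 224 × 0.0246 = 1.929 kg/m.
D = 52.7²/(4π × 526 × 1.929²) = 0.113 m²/day.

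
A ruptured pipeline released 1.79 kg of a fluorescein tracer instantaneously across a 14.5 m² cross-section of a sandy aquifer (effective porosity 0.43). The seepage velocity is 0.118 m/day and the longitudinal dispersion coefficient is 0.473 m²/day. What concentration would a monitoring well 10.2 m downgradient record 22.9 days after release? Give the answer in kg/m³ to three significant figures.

For an instantaneous plane source, C(x,t) = M/(n_e·A·√(4πDt)) · exp(−(x−vt)²/(4Dt)), with n_e·A the pore (flow) area.
Plume center vt = 0.118 × 22.9 = 2.7022 m, so the well at 10.2 m is 7.4978 m downgradient of the peak.
√(4πDt) = 11.67 m, giving peak height M/(n_e·A·√(4πDt)) = 1.79/(0.43 × 14.5 × 11.67) = 0.02460 kg/m³.
(x−vt)²/(4Dt) = (7.4978)²/(4 × 0.473 × 22.9) = 1.298; exp(−1.298) = 0.2731.
C = 0.02460 × 0.2731 = 0.00672 kg/m³.

0.00672 kg/m³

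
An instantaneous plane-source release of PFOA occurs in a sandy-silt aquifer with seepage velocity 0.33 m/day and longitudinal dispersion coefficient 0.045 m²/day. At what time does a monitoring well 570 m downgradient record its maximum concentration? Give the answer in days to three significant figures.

For the 1D instantaneous-source solution, setting ∂C/∂t = 0 at fixed x gives v²t² + 2Dt − x² = 0, so t = (√(D² + v²x²) − D)/v².
√(D² + v²x²) = √(0.045² + 0.33² × 570²) = 188.1; v² = 0.1089.
t = (188.1 − 0.045)/0.1089 = 1730 days (vs. the pure-advection estimate x/v = 1730 d).

1730 days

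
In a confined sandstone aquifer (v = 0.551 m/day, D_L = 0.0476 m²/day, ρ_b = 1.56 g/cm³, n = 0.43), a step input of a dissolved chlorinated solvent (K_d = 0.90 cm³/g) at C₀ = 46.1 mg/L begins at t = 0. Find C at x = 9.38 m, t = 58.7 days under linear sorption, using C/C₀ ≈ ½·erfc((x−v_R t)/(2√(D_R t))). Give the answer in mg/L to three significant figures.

2.69 mg/L

Retardation factor R = 1 + ρ_b·K_d/n = 1 + 1.56 × 0.90/0.43 = 4.265.
Sorption retards both mechanisms: v_R = v/R = 0.1292 m/day, D_R = D/R = 0.01116 m²/day.
v_R·t = 0.1292 × 58.7 = 7.58404 m; 2√(D_R t) = 1.619 m; argument = (9.38 − 7.58404)/1.619 = 1.109.
C = C₀ × ½·erfc(1.109) = 46.1 × 0.05840 = 2.69 mg/L.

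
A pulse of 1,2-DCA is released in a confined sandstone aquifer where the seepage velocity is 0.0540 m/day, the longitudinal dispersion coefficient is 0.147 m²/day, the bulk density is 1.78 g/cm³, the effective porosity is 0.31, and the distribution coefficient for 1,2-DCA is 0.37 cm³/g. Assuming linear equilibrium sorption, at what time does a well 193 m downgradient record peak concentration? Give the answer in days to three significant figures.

Retardation factor R = 1 + ρ_b·K_d/n = 1 + 1.78 × 0.37/0.31 = 3.125.
Sorption retards both mechanisms: v_R = v/R = 0.01728 m/day, D_R = D/R = 0.04704 m²/day.
Peak time from v_R²t² + 2D_R t − x² = 0: t = (√(D_R² + v_R²x²) − D_R)/v_R².
√(D_R² + v_R²x²) = √(0.04704² + 0.01728² × 193²) = 3.335; v_R² = 0.0002986.
t = (3.335 − 0.04704)/0.0002986 = 11000 days.

11000 days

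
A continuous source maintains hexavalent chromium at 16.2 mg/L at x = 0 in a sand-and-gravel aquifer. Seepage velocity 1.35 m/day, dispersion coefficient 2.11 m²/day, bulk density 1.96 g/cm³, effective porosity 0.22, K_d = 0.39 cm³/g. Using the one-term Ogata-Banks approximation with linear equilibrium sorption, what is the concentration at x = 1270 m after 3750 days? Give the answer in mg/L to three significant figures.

Retardation factor R = 1 + ρ_b·K_d/n = 1 + 1.96 × 0.39/0.22 = 4.475.
Sorption retards both mechanisms: v_R = v/R = 0.3017 m/day, D_R = D/R = 0.4715 m²/day.
v_R·t = 0.3017 × 3750 = 1131.375 m; 2√(D_R t) = 84.10 m; argument = (1270 − 1131.375)/84.10 = 1.648.
C = C₀ × ½·erfc(1.648) = 16.2 × 0.009887 = 0.160 mg/L.

0.160 mg/L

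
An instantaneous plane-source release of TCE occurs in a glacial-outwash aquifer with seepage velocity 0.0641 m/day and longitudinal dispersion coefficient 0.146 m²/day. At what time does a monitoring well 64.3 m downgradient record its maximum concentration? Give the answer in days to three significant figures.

For the 1D instantaneous-source solution, setting ∂C/∂t = 0 at fixed x gives v²t² + 2Dt − x² = 0, so t = (√(D² + v²x²) − D)/v².
√(D² + v²x²) = √(0.146² + 0.0641² × 64.3²) = 4.124; v² = 0.00410881.
t = (4.124 − 0.146)/0.00410881 = 968 days (vs. the pure-advection estimate x/v = 1000 d).

968 days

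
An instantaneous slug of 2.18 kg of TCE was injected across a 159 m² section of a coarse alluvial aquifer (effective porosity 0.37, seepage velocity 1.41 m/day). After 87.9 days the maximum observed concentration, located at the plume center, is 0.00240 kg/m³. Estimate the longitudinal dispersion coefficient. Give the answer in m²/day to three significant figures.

At the plume center C_max = M/(n_e·A·√(4πDt)), so D = M²/(4πt·(n_e·A·C_max)²).
n_e·A·C_max = 0.37 × 159 × 0.00240 = 0.1412 kg/m.
D = 2.18²/(4π × 87.9 × 0.1412²) = 0.216 m²/day.

0.216 m²/day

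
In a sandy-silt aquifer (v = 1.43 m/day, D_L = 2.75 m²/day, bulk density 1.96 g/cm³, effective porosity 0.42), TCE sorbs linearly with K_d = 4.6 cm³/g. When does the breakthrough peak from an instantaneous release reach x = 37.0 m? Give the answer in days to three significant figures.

552 days

Retardation factor R = 1 + ρ_b·K_d/n = 1 + 1.96 × 4.6/0.42 = 22.47.
Sorption retards both mechanisms: v_R = v/R = 0.06364 m/day, D_R = D/R = 0.1224 m²/day.
Peak time from v_R²t² + 2D_R t − x² = 0: t = (√(D_R² + v_R²x²) − D_R)/v_R².
√(D_R² + v_R²x²) = √(0.1224² + 0.06364² × 37.0²) = 2.358; v_R² = 0.004050.
t = (2.358 − 0.1224)/0.004050 = 552 days.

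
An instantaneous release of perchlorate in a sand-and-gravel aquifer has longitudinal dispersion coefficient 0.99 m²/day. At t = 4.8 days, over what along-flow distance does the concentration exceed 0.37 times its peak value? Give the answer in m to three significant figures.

8.69 m

The plume is Gaussian with σ = √(2Dt) = √(2 × 0.99 × 4.8) = 3.083 m.
C/C_peak = exp(−Δx²/(2σ²)) = 0.37 ⇒ Δx = σ·√(−2 ln 0.37) = 3.083 × 1.410 = 4.347 m.
Width = 2Δx = 8.69 m.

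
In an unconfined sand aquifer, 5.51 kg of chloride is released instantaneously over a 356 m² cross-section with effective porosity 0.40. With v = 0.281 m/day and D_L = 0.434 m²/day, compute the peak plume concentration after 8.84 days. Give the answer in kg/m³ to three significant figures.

0.00557 kg/m³

The peak of an instantaneous 1D plume sits at x = vt; there the Gaussian factor is 1 and C_max = M/(n_e·A·√(4πDt)), where n_e·A is the pore area the mass is dissolved in.
√(4πDt) = √(4π × 0.434 × 8.84) = 6.943 m, so C_max = 5.51/(0.40 × 356 × 6.943) = 0.00557 kg/m³.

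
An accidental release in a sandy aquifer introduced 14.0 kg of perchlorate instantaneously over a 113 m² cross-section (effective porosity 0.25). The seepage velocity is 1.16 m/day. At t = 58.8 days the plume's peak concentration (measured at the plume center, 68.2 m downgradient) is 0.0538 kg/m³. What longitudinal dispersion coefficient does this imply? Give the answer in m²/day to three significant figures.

At the plume center C_max = M/(n_e·A·√(4πDt)), so D = M²/(4πt·(n_e·A·C_max)²).
n_e·A·C_max = 0.25 × 113 × 0.0538 = 1.520 kg/m.
D = 14.0²/(4π × 58.8 × 1.520²) = 0.115 m²/day.

0.115 m²/day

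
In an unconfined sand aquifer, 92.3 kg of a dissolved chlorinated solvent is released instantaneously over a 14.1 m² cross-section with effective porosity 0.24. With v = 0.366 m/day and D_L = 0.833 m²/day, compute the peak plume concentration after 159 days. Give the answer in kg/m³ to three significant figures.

0.669 kg/m³

The peak of an instantaneous 1D plume sits at x = vt; there the Gaussian factor is 1 and C_max = M/(n_e·A·√(4πDt)), where n_e·A is the pore area the mass is dissolved in.
√(4πDt) = √(4π × 0.833 × 159) = 40.80 m, so C_max = 92.3/(0.24 × 14.1 × 40.80) = 0.669 kg/m³.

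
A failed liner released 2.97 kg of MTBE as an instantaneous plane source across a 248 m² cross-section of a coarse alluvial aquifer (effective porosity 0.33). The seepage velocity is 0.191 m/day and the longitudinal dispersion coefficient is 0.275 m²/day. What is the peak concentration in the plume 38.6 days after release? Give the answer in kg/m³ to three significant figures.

0.00314 kg/m³

The peak of an instantaneous 1D plume sits at x = vt; there the Gaussian factor is 1 and C_max = M/(n_e·A·√(4πDt)), where n_e·A is the pore area the mass is dissolved in.
√(4πDt) = √(4π × 0.275 × 38.6) = 11.55 m, so C_max = 2.97/(0.33 × 248 × 11.55) = 0.00314 kg/m³.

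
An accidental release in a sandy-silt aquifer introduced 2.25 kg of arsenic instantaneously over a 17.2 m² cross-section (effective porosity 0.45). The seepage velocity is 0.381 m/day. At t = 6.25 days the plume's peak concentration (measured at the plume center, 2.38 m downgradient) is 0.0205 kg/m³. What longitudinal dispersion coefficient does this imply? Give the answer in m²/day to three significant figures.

2.56 m²/day

At the plume center C_max = M/(n_e·A·√(4πDt)), so D = M²/(4πt·(n_e·A·C_max)²).
n_e·A·C_max = 0.45 × 17.2 × 0.0205 = 0.1587 kg/m.
D = 2.25²/(4π × 6.25 × 0.1587²) = 2.56 m²/day.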